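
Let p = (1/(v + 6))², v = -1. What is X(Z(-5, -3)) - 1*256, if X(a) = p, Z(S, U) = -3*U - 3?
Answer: -6399/25 ≈ -255.96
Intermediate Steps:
Z(S, U) = -3 - 3*U
p = 1/25 (p = (1/(-1 + 6))² = (1/5)² = (⅕)² = 1/25 ≈ 0.040000)
X(a) = 1/25
X(Z(-5, -3)) - 1*256 = 1/25 - 1*256 = 1/25 - 256 = -6399/25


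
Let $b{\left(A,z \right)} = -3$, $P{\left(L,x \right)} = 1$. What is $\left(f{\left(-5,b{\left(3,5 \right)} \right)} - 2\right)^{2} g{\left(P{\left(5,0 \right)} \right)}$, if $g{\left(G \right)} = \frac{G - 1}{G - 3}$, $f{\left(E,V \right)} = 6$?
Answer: $0$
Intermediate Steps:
$g{\left(G \right)} = \frac{-1 + G}{-3 + G}$
$\left(f{\left(-5,b{\left(3,5 \right)} \right)} - 2\right)^{2} g{\left(P{\left(5,0 \right)} \right)} = \left(6 - 2\right)^{2} \frac{-1 + 1}{-3 + 1} = 4^{2} \frac{1}{-2} \cdot 0 = 16 \left(\left(- \frac{1}{2}\right) 0\right) = 16 \cdot 0 = 0$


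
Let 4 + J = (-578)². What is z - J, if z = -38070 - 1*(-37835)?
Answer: -334315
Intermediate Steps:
J = 334080 (J = -4 + (-578)² = -4 + 334084 = 334080)
z = -235 (z = -38070 + 37835 = -235)
z - J = -235 - 1*334080 = -235 - 334080 = -334315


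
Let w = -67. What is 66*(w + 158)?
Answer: 6006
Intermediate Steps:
66*(w + 158) = 66*(-67 + 158) = 66*91 = 6006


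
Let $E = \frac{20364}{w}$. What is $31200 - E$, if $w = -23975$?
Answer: $\frac{748040364}{23975} \approx 31201.0$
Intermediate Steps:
$E = - \frac{20364}{23975}$ ($E = \frac{20364}{-23975} = 20364 \left(- \frac{1}{23975}\right) = - \frac{20364}{23975} \approx -0.84938$)
$31200 - E = 31200 - - \frac{20364}{23975} = 31200 + \frac{20364}{23975} = \frac{748040364}{23975}$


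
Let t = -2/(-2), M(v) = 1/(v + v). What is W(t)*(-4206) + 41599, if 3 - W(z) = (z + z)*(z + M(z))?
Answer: 41599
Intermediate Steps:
M(v) = 1/(2*v)
t = 1 (t = -2*(-½) = 1)
W(z) = 3 - 2*z*(z + 1/(2*z)) (W(z) = 3 - (z + z)*(z + 1/(2*z)) = 3 - 2*z*(z + 1/(2*z)))
W(t)*(-4206) + 41599 = (2 - 2*1²)*(-4206) + 41599 = (2 - 2*1)*(-4206) + 41599 = (2 - 2)*(-4206) + 41599 = 0*(-4206) + 41599 = 0 + 41599 = 41599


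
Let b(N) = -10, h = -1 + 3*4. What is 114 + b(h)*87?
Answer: -756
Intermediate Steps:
h = 11 (h = -1 + 12 = 11)
114 + b(h)*87 = 114 - 10*87 = 114 - 870 = -756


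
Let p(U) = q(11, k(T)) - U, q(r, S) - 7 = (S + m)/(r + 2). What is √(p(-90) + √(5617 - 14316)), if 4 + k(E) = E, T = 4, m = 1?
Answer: √(16406 + 169*I*√8699)/13 ≈ 10.763 + 4.3327*I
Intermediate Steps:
k(E) = -4 + E
q(r, S) = 7 + (1 + S)/(2 + r) (q(r, S) = 7 + (S + 1)/(r + 2) = 7 + (1 + S)/(2 + r))
p(U) = 92/13 - U (p(U) = (15 + (-4 + 4) + 7*11)/(2 + 11) - U = (15 + 0 + 77)/13 - U = (1/13)*92 - U = 92/13 - U)
√(p(-90) + √(5617 - 14316)) = √((92/13 - 1*(-90)) + √(5617 - 14316)) = √((92/13 + 90) + √(-8699)) = √(1262/13 + I*√8699)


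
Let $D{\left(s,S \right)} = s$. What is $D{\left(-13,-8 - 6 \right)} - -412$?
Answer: $399$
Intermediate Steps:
$D{\left(-13,-8 - 6 \right)} - -412 = -13 - -412 = -13 + 412 = 399$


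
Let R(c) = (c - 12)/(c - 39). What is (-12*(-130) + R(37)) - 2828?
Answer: -2561/2 ≈ -1280.5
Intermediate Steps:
R(c) = (-12 + c)/(-39 + c)
(-12*(-130) + R(37)) - 2828 = (-12*(-130) + (-12 + 37)/(-39 + 37)) - 2828 = (1560 + 25/(-2)) - 2828 = (1560 - ½*25) - 2828 = (1560 - 25/2) - 2828 = 3095/2 - 2828 = -2561/2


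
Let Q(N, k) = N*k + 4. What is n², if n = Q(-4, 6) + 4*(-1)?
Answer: 576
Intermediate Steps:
Q(N, k) = 4 + N*k
n = -24 (n = (4 - 4*6) + 4*(-1) = (4 - 24) - 4 = -20 - 4 = -24)
n² = (-24)² = 576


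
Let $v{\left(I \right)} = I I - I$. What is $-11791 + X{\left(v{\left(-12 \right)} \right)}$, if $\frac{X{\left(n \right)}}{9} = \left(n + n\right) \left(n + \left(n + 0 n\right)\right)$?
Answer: $864305$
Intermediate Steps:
$v{\left(I \right)} = I^{2} - I$
$X{\left(n \right)} = 36 n^{2}$ ($X{\left(n \right)} = 9 \left(n + n\right) \left(n + \left(n + 0 n\right)\right) = 9 \cdot 2 n \left(n + \left(n + 0\right)\right) = 9 \cdot 2 n \left(n + n\right) = 9 \cdot 2 n 2 n = 9 \cdot 4 n^{2} = 36 n^{2}$)
$-11791 + X{\left(v{\left(-12 \right)} \right)} = -11791 + 36 \left(- 12 \left(-1 - 12\right)\right)^{2} = -11791 + 36 \left(\left(-12\right) \left(-13\right)\right)^{2} = -11791 + 36 \cdot 156^{2} = -11791 + 36 \cdot 24336 = -11791 + 876096 = 864305$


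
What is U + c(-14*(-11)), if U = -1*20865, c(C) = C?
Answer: -20711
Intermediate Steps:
U = -20865
U + c(-14*(-11)) = -20865 - 14*(-11) = -20865 + 154 = -20711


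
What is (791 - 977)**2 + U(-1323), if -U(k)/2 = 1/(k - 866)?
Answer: 75730646/2189 ≈ 34596.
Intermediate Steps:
U(k) = -2/(-866 + k) (U(k) = -2/(k - 866) = -2/(-866 + k))
(791 - 977)**2 + U(-1323) = (791 - 977)**2 - 2/(-866 - 1323) = (-186)**2 - 2/(-2189) = 34596 - 2*(-1/2189) = 34596 + 2/2189 = 75730646/2189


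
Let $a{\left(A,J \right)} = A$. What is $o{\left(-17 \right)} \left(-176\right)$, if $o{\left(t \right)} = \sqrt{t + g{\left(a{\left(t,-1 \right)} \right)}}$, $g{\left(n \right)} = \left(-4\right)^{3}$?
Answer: $- 1584 i \approx - 1584.0 i$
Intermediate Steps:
$g{\left(n \right)} = -64$
$o{\left(t \right)} = \sqrt{-64 + t}$ ($o{\left(t \right)} = \sqrt{t - 64} = \sqrt{-64 + t}$)
$o{\left(-17 \right)} \left(-176\right) = \sqrt{-64 - 17} \left(-176\right) = \sqrt{-81} \left(-176\right) = 9 i \left(-176\right) = - 1584 i$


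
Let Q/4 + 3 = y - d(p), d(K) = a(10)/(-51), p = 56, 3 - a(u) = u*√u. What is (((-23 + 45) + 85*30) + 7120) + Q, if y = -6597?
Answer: -284032/17 - 40*√10/51 ≈ -16710.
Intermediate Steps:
a(u) = 3 - u^(3/2) (a(u) = 3 - u*√u = 3 - u^(3/2))
d(K) = -1/17 + 10*√10/51 (d(K) = (3 - 10^(3/2))/(-51) = (3 - 10*√10)*(-1/51) = -1/17 + 10*√10/51)
Q = -448796/17 - 40*√10/51 (Q = -12 + 4*(-6597 - (-1/17 + 10*√10/51)) = -12 + 4*(-6597 + (1/17 - 10*√10/51)) = -12 + 4*(-112148/17 - 10*√10/51) = -12 + (-448592/17 - 40*√10/51) = -448796/17 - 40*√10/51 ≈ -26402.)
(((-23 + 45) + 85*30) + 7120) + Q = (((-23 + 45) + 85*30) + 7120) + (-448796/17 - 40*√10/51) = ((22 + 2550) + 7120) + (-448796/17 - 40*√10/51) = (2572 + 7120) + (-448796/17 - 40*√10/51) = 9692 + (-448796/17 - 40*√10/51) = -284032/17 - 40*√10/51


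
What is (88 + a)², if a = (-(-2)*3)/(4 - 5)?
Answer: 6724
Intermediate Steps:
a = -6 (a = -2*(-3)/(-1) = 6*(-1) = -6)
(88 + a)² = (88 - 6)² = 82² = 6724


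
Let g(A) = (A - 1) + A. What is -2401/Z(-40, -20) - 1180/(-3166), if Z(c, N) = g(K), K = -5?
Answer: 3807273/17413 ≈ 218.65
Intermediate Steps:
g(A) = -1 + 2*A (g(A) = (-1 + A) + A = -1 + 2*A)
Z(c, N) = -11 (Z(c, N) = -1 + 2*(-5) = -1 - 10 = -11)
-2401/Z(-40, -20) - 1180/(-3166) = -2401/(-11) - 1180/(-3166) = -2401*(-1/11) - 1180*(-1/3166) = 2401/11 + 590/1583 = 3807273/17413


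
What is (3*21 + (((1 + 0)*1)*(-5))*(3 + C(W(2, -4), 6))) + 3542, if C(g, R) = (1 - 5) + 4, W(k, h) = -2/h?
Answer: 3590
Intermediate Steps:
C(g, R) = 0 (C(g, R) = -4 + 4 = 0)
(3*21 + (((1 + 0)*1)*(-5))*(3 + C(W(2, -4), 6))) + 3542 = (3*21 + (((1 + 0)*1)*(-5))*(3 + 0)) + 3542 = (63 + ((1*1)*(-5))*3) + 3542 = (63 + (1*(-5))*3) + 3542 = (63 - 5*3) + 3542 = (63 - 15) + 3542 = 48 + 3542 = 3590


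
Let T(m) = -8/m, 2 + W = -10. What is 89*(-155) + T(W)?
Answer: -41383/3 ≈ -13794.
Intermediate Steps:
W = -12 (W = -2 - 10 = -12)
89*(-155) + T(W) = 89*(-155) - 8/(-12) = -13795 - 8*(-1/12) = -13795 + ⅔ = -41383/3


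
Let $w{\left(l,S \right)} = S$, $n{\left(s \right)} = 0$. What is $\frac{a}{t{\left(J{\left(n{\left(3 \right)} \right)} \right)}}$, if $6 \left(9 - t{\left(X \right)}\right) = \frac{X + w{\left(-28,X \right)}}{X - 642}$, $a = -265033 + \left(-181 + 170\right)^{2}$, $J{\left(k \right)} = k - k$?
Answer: $- \frac{88304}{3} \approx -29435.0$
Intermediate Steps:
$J{\left(k \right)} = 0$
$a = -264912$ ($a = -265033 + \left(-11\right)^{2} = -265033 + 121 = -264912$)
$t{\left(X \right)} = 9 - \frac{X}{3 \left(-642 + X\right)}$ ($t{\left(X \right)} = 9 - \frac{\left(X + X\right) \frac{1}{X - 642}}{6} = 9 - \frac{2 X \frac{1}{-642 + X}}{6} = 9 - \frac{X}{3 \left(-642 + X\right)}$)
$\frac{a}{t{\left(J{\left(n{\left(3 \right)} \right)} \right)}} = - \frac{264912}{\frac{2}{3} \frac{1}{-642 + 0} \left(-8667 + 13 \cdot 0\right)} = - \frac{264912}{\frac{2}{3} \frac{1}{-642} \left(-8667 + 0\right)} = - \frac{264912}{\frac{2}{3} \left(- \frac{1}{642}\right) \left(-8667\right)} = - \frac{264912}{9} = \left(-264912\right) \frac{1}{9} = - \frac{88304}{3}$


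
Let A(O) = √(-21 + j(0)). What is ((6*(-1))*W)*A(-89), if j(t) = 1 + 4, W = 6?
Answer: -144*I ≈ -144.0*I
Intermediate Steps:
j(t) = 5
A(O) = 4*I (A(O) = √(-21 + 5) = √(-16) = 4*I)
((6*(-1))*W)*A(-89) = ((6*(-1))*6)*(4*I) = (-6*6)*(4*I) = -144*I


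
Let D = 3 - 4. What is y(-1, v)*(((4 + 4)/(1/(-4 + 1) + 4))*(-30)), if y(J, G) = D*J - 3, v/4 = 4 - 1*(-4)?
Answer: 1440/11 ≈ 130.91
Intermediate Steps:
D = -1
v = 32 (v = 4*(4 - 1*(-4)) = 4*(4 + 4) = 4*8 = 32)
y(J, G) = -3 - J (y(J, G) = -J - 3 = -3 - J)
y(-1, v)*(((4 + 4)/(1/(-4 + 1) + 4))*(-30)) = (-3 - 1*(-1))*(((4 + 4)/(1/(-4 + 1) + 4))*(-30)) = (-3 + 1)*((8/(1/(-3) + 4))*(-30)) = -2*8/(-1/3 + 4)*(-30) = -2*8/(11/3)*(-30) = -2*8*(3/11)*(-30) = -48*(-30)/11 = -2*(-720/11) = 1440/11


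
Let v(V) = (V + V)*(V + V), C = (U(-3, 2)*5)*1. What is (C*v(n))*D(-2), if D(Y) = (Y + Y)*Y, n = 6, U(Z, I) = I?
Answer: 11520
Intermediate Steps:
D(Y) = 2*Y² (D(Y) = (2*Y)*Y = 2*Y²)
C = 10 (C = (2*5)*1 = 10*1 = 10)
v(V) = 4*V² (v(V) = (2*V)*(2*V) = 4*V²)
(C*v(n))*D(-2) = (10*(4*6²))*(2*(-2)²) = (10*(4*36))*(2*4) = (10*144)*8 = 1440*8 = 11520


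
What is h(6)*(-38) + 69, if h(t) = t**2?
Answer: -1299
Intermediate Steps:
h(6)*(-38) + 69 = 6**2*(-38) + 69 = 36*(-38) + 69 = -1368 + 69 = -1299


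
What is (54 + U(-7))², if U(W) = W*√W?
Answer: 2573 - 756*I*√7 ≈ 2573.0 - 2000.2*I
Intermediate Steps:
U(W) = W^(3/2)
(54 + U(-7))² = (54 + (-7)^(3/2))² = (54 - 7*I*√7)²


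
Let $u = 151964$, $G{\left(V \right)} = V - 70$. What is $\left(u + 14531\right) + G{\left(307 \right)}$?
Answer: $166732$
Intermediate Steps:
$G{\left(V \right)} = -70 + V$ ($G{\left(V \right)} = V - 70 = -70 + V$)
$\left(u + 14531\right) + G{\left(307 \right)} = \left(151964 + 14531\right) + \left(-70 + 307\right) = 166495 + 237 = 166732$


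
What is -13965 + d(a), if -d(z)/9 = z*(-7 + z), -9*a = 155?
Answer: -159475/9 ≈ -17719.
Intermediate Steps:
a = -155/9 (a = -⅑*155 = -155/9 ≈ -17.222)
d(z) = -9*z*(-7 + z)
-13965 + d(a) = -13965 + 9*(-155/9)*(7 - 1*(-155/9)) = -13965 + 9*(-155/9)*(7 + 155/9) = -13965 + 9*(-155/9)*(218/9) = -13965 - 33790/9 = -159475/9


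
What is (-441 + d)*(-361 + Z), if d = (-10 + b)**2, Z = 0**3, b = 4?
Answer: 146205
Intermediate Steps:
Z = 0
d = 36 (d = (-10 + 4)**2 = (-6)**2 = 36)
(-441 + d)*(-361 + Z) = (-441 + 36)*(-361 + 0) = -405*(-361) = 146205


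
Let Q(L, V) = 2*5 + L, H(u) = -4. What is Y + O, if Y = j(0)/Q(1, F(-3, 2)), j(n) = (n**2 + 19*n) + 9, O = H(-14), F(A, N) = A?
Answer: -35/11 ≈ -3.1818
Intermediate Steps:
O = -4
Q(L, V) = 10 + L
j(n) = 9 + n**2 + 19*n
Y = 9/11 (Y = (9 + 0**2 + 19*0)/(10 + 1) = (9 + 0 + 0)/11 = 9*(1/11) = 9/11 ≈ 0.81818)
Y + O = 9/11 - 4 = -35/11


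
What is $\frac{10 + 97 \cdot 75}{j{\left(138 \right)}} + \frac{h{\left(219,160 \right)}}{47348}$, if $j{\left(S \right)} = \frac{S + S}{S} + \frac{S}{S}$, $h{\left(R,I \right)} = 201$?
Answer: $\frac{344930783}{142044} \approx 2428.3$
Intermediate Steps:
$j{\left(S \right)} = 3$ ($j{\left(S \right)} = \frac{2 S}{S} + 1 = 2 + 1 = 3$)
$\frac{10 + 97 \cdot 75}{j{\left(138 \right)}} + \frac{h{\left(219,160 \right)}}{47348} = \frac{10 + 97 \cdot 75}{3} + \frac{201}{47348} = \left(10 + 7275\right) \frac{1}{3} + 201 \cdot \frac{1}{47348} = 7285 \cdot \frac{1}{3} + \frac{201}{47348} = \frac{7285}{3} + \frac{201}{47348} = \frac{344930783}{142044}$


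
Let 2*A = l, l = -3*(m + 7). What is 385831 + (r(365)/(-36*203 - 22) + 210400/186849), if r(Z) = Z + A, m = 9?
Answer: 528436839200761/1369603170 ≈ 3.8583e+5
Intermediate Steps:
l = -48 (l = -3*(9 + 7) = -3*16 = -1*48 = -48)
A = -24 (A = (½)*(-48) = -24)
r(Z) = -24 + Z (r(Z) = Z - 24 = -24 + Z)
385831 + (r(365)/(-36*203 - 22) + 210400/186849) = 385831 + ((-24 + 365)/(-36*203 - 22) + 210400/186849) = 385831 + (341/(-7308 - 22) + 210400*(1/186849)) = 385831 + (341/(-7330) + 210400/186849) = 385831 + (341*(-1/7330) + 210400/186849) = 385831 + (-341/7330 + 210400/186849) = 385831 + 1478516491/1369603170 = 528436839200761/1369603170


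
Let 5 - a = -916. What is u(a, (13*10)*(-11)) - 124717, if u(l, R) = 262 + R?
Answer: -125885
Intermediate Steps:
a = 921 (a = 5 - 1*(-916) = 5 + 916 = 921)
u(a, (13*10)*(-11)) - 124717 = (262 + (13*10)*(-11)) - 124717 = (262 + 130*(-11)) - 124717 = (262 - 1430) - 124717 = -1168 - 124717 = -125885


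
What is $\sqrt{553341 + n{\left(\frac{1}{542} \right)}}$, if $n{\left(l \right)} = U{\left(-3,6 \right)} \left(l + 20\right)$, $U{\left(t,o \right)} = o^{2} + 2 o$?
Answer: $\frac{\sqrt{40708426245}}{271} \approx 744.51$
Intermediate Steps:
$n{\left(l \right)} = 960 + 48 l$ ($n{\left(l \right)} = 6 \left(2 + 6\right) \left(l + 20\right) = 6 \cdot 8 \left(20 + l\right) = 48 \left(20 + l\right) = 960 + 48 l$)
$\sqrt{553341 + n{\left(\frac{1}{542} \right)}} = \sqrt{553341 + \left(960 + \frac{48}{542}\right)} = \sqrt{553341 + \left(960 + 48 \cdot \frac{1}{542}\right)} = \sqrt{553341 + \left(960 + \frac{24}{271}\right)} = \sqrt{553341 + \frac{260184}{271}} = \sqrt{\frac{150215595}{271}} = \frac{\sqrt{40708426245}}{271}$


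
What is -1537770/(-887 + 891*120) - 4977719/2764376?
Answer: -4778776960247/293115080408 ≈ -16.303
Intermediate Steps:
-1537770/(-887 + 891*120) - 4977719/2764376 = -1537770/(-887 + 106920) - 4977719*1/2764376 = -1537770/106033 - 4977719/2764376 = -4778776960247/293115080408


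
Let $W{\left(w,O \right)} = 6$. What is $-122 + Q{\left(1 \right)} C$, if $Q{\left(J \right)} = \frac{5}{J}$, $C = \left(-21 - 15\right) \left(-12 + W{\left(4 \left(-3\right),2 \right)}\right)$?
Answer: $958$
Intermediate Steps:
$C = 216$ ($C = \left(-21 - 15\right) \left(-12 + 6\right) = \left(-36\right) \left(-6\right) = 216$)
$-122 + Q{\left(1 \right)} C = -122 + \frac{5}{1} \cdot 216 = -122 + 5 \cdot 1 \cdot 216 = -122 + 5 \cdot 216 = -122 + 1080 = 958$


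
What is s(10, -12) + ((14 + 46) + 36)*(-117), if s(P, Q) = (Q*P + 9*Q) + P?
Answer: -11450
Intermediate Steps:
s(P, Q) = P + 9*Q + P*Q (s(P, Q) = (P*Q + 9*Q) + P = (9*Q + P*Q) + P = P + 9*Q + P*Q)
s(10, -12) + ((14 + 46) + 36)*(-117) = (10 + 9*(-12) + 10*(-12)) + ((14 + 46) + 36)*(-117) = (10 - 108 - 120) + (60 + 36)*(-117) = -218 + 96*(-117) = -218 - 11232 = -11450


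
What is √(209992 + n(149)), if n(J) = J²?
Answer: √232193 ≈ 481.86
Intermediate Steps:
√(209992 + n(149)) = √(209992 + 149²) = √(209992 + 22201) = √232193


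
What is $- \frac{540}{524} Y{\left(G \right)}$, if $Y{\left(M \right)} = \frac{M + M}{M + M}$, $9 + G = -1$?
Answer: $- \frac{135}{131} \approx -1.0305$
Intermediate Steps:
$G = -10$ ($G = -9 - 1 = -10$)
$Y{\left(M \right)} = 1$ ($Y{\left(M \right)} = \frac{2 M}{2 M} = 2 M \frac{1}{2 M} = 1$)
$- \frac{540}{524} Y{\left(G \right)} = - \frac{540}{524} \cdot 1 = \left(-540\right) \frac{1}{524} \cdot 1 = \left(- \frac{135}{131}\right) 1 = - \frac{135}{131}$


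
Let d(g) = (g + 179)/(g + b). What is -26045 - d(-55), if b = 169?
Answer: -1484627/57 ≈ -26046.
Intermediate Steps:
d(g) = (179 + g)/(169 + g) (d(g) = (g + 179)/(g + 169) = (179 + g)/(169 + g))
-26045 - d(-55) = -26045 - (179 - 55)/(169 - 55) = -26045 - 124/114 = -26045 - 1*62/57 = -26045 - 62/57 = -1484627/57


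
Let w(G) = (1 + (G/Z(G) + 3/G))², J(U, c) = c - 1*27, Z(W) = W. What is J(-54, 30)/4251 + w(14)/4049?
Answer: 2155341/1124536868 ≈ 0.0019166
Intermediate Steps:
J(U, c) = -27 + c (J(U, c) = c - 27 = -27 + c)
w(G) = (2 + 3/G)² (w(G) = (1 + (G/G + 3/G))² = (1 + (1 + 3/G))² = (2 + 3/G)²)
J(-54, 30)/4251 + w(14)/4049 = (-27 + 30)/4251 + ((3 + 2*14)²/14²)/4049 = 3*(1/4251) + ((3 + 28)²/196)*(1/4049) = 1/1417 + ((1/196)*31²)*(1/4049) = 1/1417 + ((1/196)*961)*(1/4049) = 1/1417 + (961/196)*(1/4049) = 1/1417 + 961/793604 = 2155341/1124536868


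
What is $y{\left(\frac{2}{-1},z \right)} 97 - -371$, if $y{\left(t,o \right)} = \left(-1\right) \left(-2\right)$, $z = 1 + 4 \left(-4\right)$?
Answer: $565$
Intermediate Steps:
$z = -15$ ($z = 1 - 16 = -15$)
$y{\left(t,o \right)} = 2$
$y{\left(\frac{2}{-1},z \right)} 97 - -371 = 2 \cdot 97 - -371 = 194 + 371 = 565$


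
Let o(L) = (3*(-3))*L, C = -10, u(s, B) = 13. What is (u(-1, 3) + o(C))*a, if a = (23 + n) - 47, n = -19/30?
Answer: -76117/30 ≈ -2537.2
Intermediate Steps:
n = -19/30 (n = -19*1/30 = -19/30 ≈ -0.63333)
o(L) = -9*L
a = -739/30 (a = (23 - 19/30) - 47 = 671/30 - 47 = -739/30 ≈ -24.633)
(u(-1, 3) + o(C))*a = (13 - 9*(-10))*(-739/30) = (13 + 90)*(-739/30) = 103*(-739/30) = -76117/30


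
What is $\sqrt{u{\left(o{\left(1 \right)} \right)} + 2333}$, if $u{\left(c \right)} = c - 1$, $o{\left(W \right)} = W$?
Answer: $\sqrt{2333} \approx 48.301$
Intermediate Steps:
$u{\left(c \right)} = -1 + c$ ($u{\left(c \right)} = c - 1 = -1 + c$)
$\sqrt{u{\left(o{\left(1 \right)} \right)} + 2333} = \sqrt{\left(-1 + 1\right) + 2333} = \sqrt{0 + 2333} = \sqrt{2333}$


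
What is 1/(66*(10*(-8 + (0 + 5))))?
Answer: -1/1980 ≈ -0.00050505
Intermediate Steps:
1/(66*(10*(-8 + (0 + 5)))) = 1/(66*(10*(-8 + 5))) = 1/(66*(10*(-3))) = 1/(66*(-30)) = 1/(-1980) = -1/1980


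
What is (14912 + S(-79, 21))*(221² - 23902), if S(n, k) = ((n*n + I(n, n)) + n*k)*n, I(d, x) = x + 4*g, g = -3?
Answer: -8476192503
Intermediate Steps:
I(d, x) = -12 + x (I(d, x) = x + 4*(-3) = x - 12 = -12 + x)
S(n, k) = n*(-12 + n + n² + k*n) (S(n, k) = ((n*n + (-12 + n)) + n*k)*n = ((n² + (-12 + n)) + k*n)*n = ((-12 + n + n²) + k*n)*n = (-12 + n + n² + k*n)*n = n*(-12 + n + n² + k*n))
(14912 + S(-79, 21))*(221² - 23902) = (14912 - 79*(-12 - 79 + (-79)² + 21*(-79)))*(221² - 23902) = (14912 - 79*(-12 - 79 + 6241 - 1659))*(48841 - 23902) = (14912 - 79*4491)*24939 = (14912 - 354789)*24939 = -339877*24939 = -8476192503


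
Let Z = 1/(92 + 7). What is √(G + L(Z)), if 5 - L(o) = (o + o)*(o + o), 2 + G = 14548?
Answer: √142614347/99 ≈ 120.63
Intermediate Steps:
G = 14546 (G = -2 + 14548 = 14546)
Z = 1/99 ≈ 0.010101
L(o) = 5 - 4*o² (L(o) = 5 - (o + o)*(o + o) = 5 - 2*o*2*o = 5 - 4*o²)
√(G + L(Z)) = √(14546 + (5 - 4*(1/99)²)) = √(14546 + (5 - 4*1/9801)) = √(14546 + (5 - 4/9801)) = √(14546 + 49001/9801) = √(142614347/9801) = √142614347/99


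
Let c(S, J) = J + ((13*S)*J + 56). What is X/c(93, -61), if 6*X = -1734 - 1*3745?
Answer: 5479/442524 ≈ 0.012381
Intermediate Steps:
X = -5479/6 (X = (-1734 - 1*3745)/6 = (-1734 - 3745)/6 = (⅙)*(-5479) = -5479/6 ≈ -913.17)
c(S, J) = 56 + J + 13*J*S (c(S, J) = J + (13*J*S + 56) = J + (56 + 13*J*S) = 56 + J + 13*J*S)
X/c(93, -61) = -5479/(6*(56 - 61 + 13*(-61)*93)) = -5479/(6*(56 - 61 - 73749)) = -5479/6/(-73754) = -5479/6*(-1/73754) = 5479/442524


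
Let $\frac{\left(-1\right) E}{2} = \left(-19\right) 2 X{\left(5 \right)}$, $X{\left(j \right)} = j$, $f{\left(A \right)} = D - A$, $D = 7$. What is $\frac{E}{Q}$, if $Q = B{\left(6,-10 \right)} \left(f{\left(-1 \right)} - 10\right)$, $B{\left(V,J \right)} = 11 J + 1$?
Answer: $\frac{190}{109} \approx 1.7431$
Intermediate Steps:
$f{\left(A \right)} = 7 - A$
$B{\left(V,J \right)} = 1 + 11 J$
$Q = 218$ ($Q = \left(1 + 11 \left(-10\right)\right) \left(\left(7 - -1\right) - 10\right) = \left(1 - 110\right) \left(\left(7 + 1\right) - 10\right) = - 109 \left(8 - 10\right) = \left(-109\right) \left(-2\right) = 218$)
$E = 380$ ($E = - 2 \left(-19\right) 2 \cdot 5 = - 2 \left(\left(-38\right) 5\right) = \left(-2\right) \left(-190\right) = 380$)
$\frac{E}{Q} = \frac{380}{218} = 380 \cdot \frac{1}{218} = \frac{190}{109}$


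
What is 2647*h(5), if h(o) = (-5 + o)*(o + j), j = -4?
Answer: 0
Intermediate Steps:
h(o) = (-5 + o)*(-4 + o) (h(o) = (-5 + o)*(o - 4) = (-5 + o)*(-4 + o))
2647*h(5) = 2647*(20 + 5**2 - 9*5) = 2647*(20 + 25 - 45) = 2647*0 = 0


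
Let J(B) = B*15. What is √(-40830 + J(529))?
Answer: 3*I*√3655 ≈ 181.37*I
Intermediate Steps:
J(B) = 15*B
√(-40830 + J(529)) = √(-40830 + 15*529) = √(-40830 + 7935) = √(-32895) = 3*I*√3655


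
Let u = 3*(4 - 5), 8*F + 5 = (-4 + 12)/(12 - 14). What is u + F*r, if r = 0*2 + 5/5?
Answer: -33/8 ≈ -4.1250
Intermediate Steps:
F = -9/8 (F = -5/8 + ((-4 + 12)/(12 - 14))/8 = -5/8 + (8/(-2))/8 = -5/8 + (8*(-½))/8 = -5/8 + (⅛)*(-4) = -5/8 - ½ = -9/8 ≈ -1.1250)
r = 1 (r = 0 + 5*(⅕) = 0 + 1 = 1)
u = -3 (u = 3*(-1) = -3)
u + F*r = -3 - 9/8*1 = -3 - 9/8 = -33/8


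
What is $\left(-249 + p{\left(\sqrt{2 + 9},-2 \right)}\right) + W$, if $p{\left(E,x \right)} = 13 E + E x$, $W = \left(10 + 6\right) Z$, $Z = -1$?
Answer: $-265 + 11 \sqrt{11} \approx -228.52$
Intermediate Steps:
$W = -16$ ($W = \left(10 + 6\right) \left(-1\right) = 16 \left(-1\right) = -16$)
$\left(-249 + p{\left(\sqrt{2 + 9},-2 \right)}\right) + W = \left(-249 + \sqrt{2 + 9} \left(13 - 2\right)\right) - 16 = \left(-249 + \sqrt{11} \cdot 11\right) - 16 = \left(-249 + 11 \sqrt{11}\right) - 16 = -265 + 11 \sqrt{11}$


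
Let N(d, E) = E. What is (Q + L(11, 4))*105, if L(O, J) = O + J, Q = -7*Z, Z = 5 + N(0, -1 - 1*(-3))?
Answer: -3570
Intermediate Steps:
Z = 7 (Z = 5 + (-1 - 1*(-3)) = 5 + (-1 + 3) = 5 + 2 = 7)
Q = -49 (Q = -7*7 = -49)
L(O, J) = J + O
(Q + L(11, 4))*105 = (-49 + (4 + 11))*105 = (-49 + 15)*105 = -34*105 = -3570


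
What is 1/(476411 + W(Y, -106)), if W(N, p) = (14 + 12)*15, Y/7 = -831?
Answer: 1/476801 ≈ 2.0973e-6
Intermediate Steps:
Y = -5817 (Y = 7*(-831) = -5817)
W(N, p) = 390 (W(N, p) = 26*15 = 390)
1/(476411 + W(Y, -106)) = 1/(476411 + 390) = 1/476801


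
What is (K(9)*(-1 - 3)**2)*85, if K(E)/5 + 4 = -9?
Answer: -88400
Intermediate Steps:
K(E) = -65 (K(E) = -20 + 5*(-9) = -20 - 45 = -65)
(K(9)*(-1 - 3)**2)*85 = -65*(-1 - 3)**2*85 = -65*(-4)**2*85 = -65*16*85 = -1040*85 = -88400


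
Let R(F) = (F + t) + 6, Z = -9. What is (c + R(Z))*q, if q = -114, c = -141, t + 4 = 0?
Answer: 16872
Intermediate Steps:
t = -4 (t = -4 + 0 = -4)
R(F) = 2 + F (R(F) = (F - 4) + 6 = (-4 + F) + 6 = 2 + F)
(c + R(Z))*q = (-141 + (2 - 9))*(-114) = (-141 - 7)*(-114) = -148*(-114) = 16872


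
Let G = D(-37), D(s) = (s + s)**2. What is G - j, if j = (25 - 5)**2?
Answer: 5076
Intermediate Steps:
j = 400 (j = 20**2 = 400)
D(s) = 4*s**2 (D(s) = (2*s)**2 = 4*s**2)
G = 5476 (G = 4*(-37)**2 = 4*1369 = 5476)
G - j = 5476 - 1*400 = 5476 - 400 = 5076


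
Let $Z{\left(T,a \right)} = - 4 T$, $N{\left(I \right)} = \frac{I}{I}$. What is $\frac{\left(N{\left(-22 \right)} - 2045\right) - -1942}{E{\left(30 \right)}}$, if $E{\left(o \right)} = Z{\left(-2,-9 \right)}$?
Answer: $- \frac{51}{4} \approx -12.75$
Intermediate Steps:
$N{\left(I \right)} = 1$
$E{\left(o \right)} = 8$ ($E{\left(o \right)} = \left(-4\right) \left(-2\right) = 8$)
$\frac{\left(N{\left(-22 \right)} - 2045\right) - -1942}{E{\left(30 \right)}} = \frac{\left(1 - 2045\right) - -1942}{8} = \left(-2044 + 1942\right) \frac{1}{8} = \left(-102\right) \frac{1}{8} = - \frac{51}{4}$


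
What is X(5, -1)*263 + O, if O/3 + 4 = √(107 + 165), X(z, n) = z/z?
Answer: 251 + 12*√17 ≈ 300.48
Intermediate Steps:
X(z, n) = 1
O = -12 + 12*√17 (O = -12 + 3*√(107 + 165) = -12 + 3*√272 = -12 + 3*(4*√17) = -12 + 12*√17 ≈ 37.477)
X(5, -1)*263 + O = 1*263 + (-12 + 12*√17) = 263 + (-12 + 12*√17) = 251 + 12*√17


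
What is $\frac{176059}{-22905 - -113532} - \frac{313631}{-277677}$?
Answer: $\frac{25770323860}{8388344493} \approx 3.0722$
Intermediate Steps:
$\frac{176059}{-22905 - -113532} - \frac{313631}{-277677} = \frac{176059}{-22905 + 113532} - - \frac{313631}{277677} = \frac{176059}{90627} + \frac{313631}{277677} = \frac{25770323860}{8388344493}$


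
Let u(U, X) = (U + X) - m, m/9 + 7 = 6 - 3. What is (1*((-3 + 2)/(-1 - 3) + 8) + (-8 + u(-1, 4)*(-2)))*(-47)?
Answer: 14617/4 ≈ 3654.3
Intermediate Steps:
m = -36 (m = -63 + 9*(6 - 3) = -63 + 9*3 = -63 + 27 = -36)
u(U, X) = 36 + U + X (u(U, X) = (U + X) - 1*(-36) = (U + X) + 36 = 36 + U + X)
(1*((-3 + 2)/(-1 - 3) + 8) + (-8 + u(-1, 4)*(-2)))*(-47) = (1*((-3 + 2)/(-1 - 3) + 8) + (-8 + (36 - 1 + 4)*(-2)))*(-47) = (1*(-1/(-4) + 8) + (-8 + 39*(-2)))*(-47) = (1*(-1*(-1/4) + 8) + (-8 - 78))*(-47) = (1*(1/4 + 8) - 86)*(-47) = (1*(33/4) - 86)*(-47) = (33/4 - 86)*(-47) = -311/4*(-47) = 14617/4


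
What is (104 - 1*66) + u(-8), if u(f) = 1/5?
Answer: 191/5 ≈ 38.200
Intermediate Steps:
u(f) = 1/5
(104 - 1*66) + u(-8) = (104 - 1*66) + 1/5 = (104 - 66) + 1/5 = 38 + 1/5 = 191/5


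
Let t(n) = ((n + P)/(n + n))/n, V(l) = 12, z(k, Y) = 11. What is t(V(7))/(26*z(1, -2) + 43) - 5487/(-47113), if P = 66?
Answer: 87263173/744008496 ≈ 0.11729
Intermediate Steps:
t(n) = (66 + n)/(2*n²) (t(n) = ((n + 66)/(n + n))/n = ((66 + n)/((2*n)))/n = ((66 + n)*(1/(2*n)))/n = ((66 + n)/(2*n))/n = (66 + n)/(2*n²))
t(V(7))/(26*z(1, -2) + 43) - 5487/(-47113) = ((½)*(66 + 12)/12²)/(26*11 + 43) - 5487/(-47113) = ((½)*(1/144)*78)/(286 + 43) - 5487*(-1/47113) = (13/48)/329 + 5487/47113 = (13/48)*(1/329) + 5487/47113 = 13/15792 + 5487/47113 = 87263173/744008496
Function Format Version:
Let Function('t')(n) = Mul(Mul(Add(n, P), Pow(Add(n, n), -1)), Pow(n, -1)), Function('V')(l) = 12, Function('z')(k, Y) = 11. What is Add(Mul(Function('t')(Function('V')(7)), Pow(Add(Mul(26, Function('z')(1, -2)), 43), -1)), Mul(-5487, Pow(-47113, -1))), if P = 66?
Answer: Rational(87263173, 744008496) ≈ 0.11729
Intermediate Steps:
Function('t')(n) = Mul(Rational(1, 2), Pow(n, -2), Add(66, n)) (Function('t')(n) = Mul(Mul(Add(n, 66), Pow(Add(n, n), -1)), Pow(n, -1)) = Mul(Mul(Add(66, n), Pow(Mul(2, n), -1)), Pow(n, -1)) = Mul(Mul(Add(66, n), Mul(Rational(1, 2), Pow(n, -1))), Pow(n, -1)) = Mul(Mul(Rational(1, 2), Pow(n, -1), Add(66, n)), Pow(n, -1)) = Mul(Rational(1, 2), Pow(n, -2), Add(66, n)))
Add(Mul(Function('t')(Function('V')(7)), Pow(Add(Mul(26, Function('z')(1, -2)), 43), -1)), Mul(-5487, Pow(-47113, -1))) = Add(Mul(Mul(Rational(1, 2), Pow(12, -2), Add(66, 12)), Pow(Add(Mul(26, 11), 43), -1)), Mul(-5487, Pow(-47113, -1))) = Add(Mul(Mul(Rational(1, 2), Rational(1, 144), 78), Pow(Add(286, 43), -1)), Mul(-5487, Rational(-1, 47113))) = Add(Mul(Rational(13, 48), Pow(329, -1)), Rational(5487, 47113)) = Add(Mul(Rational(13, 48), Rational(1, 329)), Rational(5487, 47113)) = Add(Rational(13, 15792), Rational(5487, 47113)) = Rational(87263173, 744008496)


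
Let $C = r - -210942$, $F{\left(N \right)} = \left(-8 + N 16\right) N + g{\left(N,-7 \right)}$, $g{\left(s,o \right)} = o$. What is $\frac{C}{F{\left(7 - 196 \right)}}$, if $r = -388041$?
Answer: $- \frac{177099}{573041} \approx -0.30905$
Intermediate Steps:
$F{\left(N \right)} = -7 + N \left(-8 + 16 N\right)$ ($F{\left(N \right)} = \left(-8 + N 16\right) N - 7 = \left(-8 + 16 N\right) N - 7 = N \left(-8 + 16 N\right) - 7 = -7 + N \left(-8 + 16 N\right)$)
$C = -177099$ ($C = -388041 - -210942 = -388041 + 210942 = -177099$)
$\frac{C}{F{\left(7 - 196 \right)}} = - \frac{177099}{-7 - 8 \left(7 - 196\right) + 16 \left(7 - 196\right)^{2}} = - \frac{177099}{-7 - -1512 + 16 \left(-189\right)^{2}} = - \frac{177099}{-7 + 1512 + 16 \cdot 35721} = - \frac{177099}{-7 + 1512 + 571536} = - \frac{177099}{573041}$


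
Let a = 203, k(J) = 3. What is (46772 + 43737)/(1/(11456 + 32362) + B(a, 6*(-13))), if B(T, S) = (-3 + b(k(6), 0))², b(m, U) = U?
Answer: 3965923362/394363 ≈ 10057.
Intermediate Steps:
B(T, S) = 9 (B(T, S) = (-3 + 0)² = (-3)² = 9)
(46772 + 43737)/(1/(11456 + 32362) + B(a, 6*(-13))) = (46772 + 43737)/(1/(11456 + 32362) + 9) = 90509/(1/43818 + 9) = 90509/(394363/43818) = 90509*(43818/394363) = 3965923362/394363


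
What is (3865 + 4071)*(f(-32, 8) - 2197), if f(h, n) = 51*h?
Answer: -30386944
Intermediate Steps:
(3865 + 4071)*(f(-32, 8) - 2197) = (3865 + 4071)*(51*(-32) - 2197) = 7936*(-1632 - 2197) = 7936*(-3829) = -30386944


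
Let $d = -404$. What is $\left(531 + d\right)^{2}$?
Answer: $16129$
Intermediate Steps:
$\left(531 + d\right)^{2} = \left(531 - 404\right)^{2} = 127^{2} = 16129$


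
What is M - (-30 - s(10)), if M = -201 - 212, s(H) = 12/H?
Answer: -1909/5 ≈ -381.80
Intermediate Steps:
M = -413
M - (-30 - s(10)) = -413 - (-30 - 12/10) = -413 - (-30 - 1*6/5) = -413 - (-30 - 6/5) = -413 - 1*(-156/5) = -413 + 156/5 = -1909/5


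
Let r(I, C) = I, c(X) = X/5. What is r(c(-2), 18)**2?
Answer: 4/25 ≈ 0.16000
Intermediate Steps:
c(X) = X/5 (c(X) = X*(1/5) = X/5)
r(c(-2), 18)**2 = ((1/5)*(-2))**2 = (-2/5)**2 = 4/25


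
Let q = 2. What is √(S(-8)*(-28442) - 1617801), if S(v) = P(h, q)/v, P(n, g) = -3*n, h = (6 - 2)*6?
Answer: I*√1873779 ≈ 1368.9*I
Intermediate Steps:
h = 24 (h = 4*6 = 24)
S(v) = -72/v (S(v) = (-3*24)/v = -72/v)
√(S(-8)*(-28442) - 1617801) = √(-72/(-8)*(-28442) - 1617801) = √(-72*(-⅛)*(-28442) - 1617801) = √(9*(-28442) - 1617801) = √(-255978 - 1617801) = √(-1873779) = I*√1873779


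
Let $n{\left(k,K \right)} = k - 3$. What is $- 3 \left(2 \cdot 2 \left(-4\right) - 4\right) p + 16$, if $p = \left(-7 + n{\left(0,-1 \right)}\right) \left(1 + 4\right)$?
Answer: $-2984$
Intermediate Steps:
$n{\left(k,K \right)} = -3 + k$ ($n{\left(k,K \right)} = k - 3 = -3 + k$)
$p = -50$ ($p = \left(-7 + \left(-3 + 0\right)\right) \left(1 + 4\right) = \left(-7 - 3\right) 5 = \left(-10\right) 5 = -50$)
$- 3 \left(2 \cdot 2 \left(-4\right) - 4\right) p + 16 = - 3 \left(2 \cdot 2 \left(-4\right) - 4\right) \left(-50\right) + 16 = - 3 \left(4 \left(-4\right) - 4\right) \left(-50\right) + 16 = - 3 \left(-16 - 4\right) \left(-50\right) + 16 = \left(-3\right) \left(-20\right) \left(-50\right) + 16 = 60 \left(-50\right) + 16 = -3000 + 16 = -2984$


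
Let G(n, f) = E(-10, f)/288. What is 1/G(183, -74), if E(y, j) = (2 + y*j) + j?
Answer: 72/167 ≈ 0.43114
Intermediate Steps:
E(y, j) = 2 + j + j*y (E(y, j) = (2 + j*y) + j = 2 + j + j*y)
G(n, f) = 1/144 - f/32 (G(n, f) = (2 + f + f*(-10))/288 = (2 + f - 10*f)*(1/288) = (2 - 9*f)*(1/288) = 1/144 - f/32)
1/G(183, -74) = 1/(1/144 - 1/32*(-74)) = 1/(1/144 + 37/16) = 1/(167/72) = 72/167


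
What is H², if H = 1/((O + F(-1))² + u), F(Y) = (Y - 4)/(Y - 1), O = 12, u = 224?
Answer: 16/3017169 ≈ 5.3030e-6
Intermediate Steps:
F(Y) = (-4 + Y)/(-1 + Y)
H = 4/1737 (H = 1/((12 + (-4 - 1)/(-1 - 1))² + 224) = 1/((12 - 5/(-2))² + 224) = 1/((12 - ½*(-5))² + 224) = 1/((12 + 5/2)² + 224) = 1/((29/2)² + 224) = 1/(841/4 + 224) = 1/(1737/4) = 4/1737 ≈ 0.0023028)
H² = (4/1737)² = 16/3017169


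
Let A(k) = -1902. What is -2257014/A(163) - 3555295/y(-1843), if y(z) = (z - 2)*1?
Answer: 364212064/116973 ≈ 3113.6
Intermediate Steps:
y(z) = -2 + z (y(z) = (-2 + z)*1 = -2 + z)
-2257014/A(163) - 3555295/y(-1843) = -2257014/(-1902) - 3555295/(-2 - 1843) = -2257014*(-1/1902) - 3555295/(-1845) = 376169/317 - 3555295*(-1/1845) = 376169/317 + 711059/369 = 364212064/116973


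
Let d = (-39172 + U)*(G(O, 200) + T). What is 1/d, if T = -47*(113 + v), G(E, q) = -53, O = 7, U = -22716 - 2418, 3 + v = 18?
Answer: 1/390273114 ≈ 2.5623e-9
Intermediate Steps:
v = 15 (v = -3 + 18 = 15)
U = -25134
T = -6016 (T = -47*(113 + 15) = -47*128 = -6016)
d = 390273114 (d = (-39172 - 25134)*(-53 - 6016) = -64306*(-6069) = 390273114)
1/d = 1/390273114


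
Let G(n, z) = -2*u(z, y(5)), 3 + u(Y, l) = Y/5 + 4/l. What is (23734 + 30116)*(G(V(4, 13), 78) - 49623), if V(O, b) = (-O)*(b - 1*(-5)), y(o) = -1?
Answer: -2673124770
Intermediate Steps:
u(Y, l) = -3 + 4/l + Y/5 (u(Y, l) = -3 + (Y/5 + 4/l) = -3 + (4/l + Y/5) = -3 + 4/l + Y/5)
V(O, b) = -O*(5 + b) (V(O, b) = (-O)*(b + 5) = (-O)*(5 + b) = -O*(5 + b))
G(n, z) = 14 - 2*z/5 (G(n, z) = -2*(-3 + 4/(-1) + z/5) = -2*(-3 + 4*(-1) + z/5) = -2*(-3 - 4 + z/5) = -2*(-7 + z/5) = 14 - 2*z/5)
(23734 + 30116)*(G(V(4, 13), 78) - 49623) = (23734 + 30116)*((14 - ⅖*78) - 49623) = 53850*((14 - 156/5) - 49623) = 53850*(-86/5 - 49623) = 53850*(-248201/5) = -2673124770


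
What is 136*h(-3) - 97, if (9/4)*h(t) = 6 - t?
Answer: 447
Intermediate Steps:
h(t) = 8/3 - 4*t/9 (h(t) = 4*(6 - t)/9 = 8/3 - 4*t/9)
136*h(-3) - 97 = 136*(8/3 - 4/9*(-3)) - 97 = 136*(8/3 + 4/3) - 97 = 136*4 - 97 = 544 - 97 = 447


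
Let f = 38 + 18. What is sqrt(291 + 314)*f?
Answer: 616*sqrt(5) ≈ 1377.4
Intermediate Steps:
f = 56
sqrt(291 + 314)*f = sqrt(291 + 314)*56 = sqrt(605)*56 = (11*sqrt(5))*56 = 616*sqrt(5)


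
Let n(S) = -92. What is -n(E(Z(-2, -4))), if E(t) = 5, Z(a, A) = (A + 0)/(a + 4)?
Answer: 92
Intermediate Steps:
Z(a, A) = A/(4 + a)
-n(E(Z(-2, -4))) = -1*(-92) = 92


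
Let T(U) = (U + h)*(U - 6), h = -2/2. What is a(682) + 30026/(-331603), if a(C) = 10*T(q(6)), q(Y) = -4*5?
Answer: 1810522354/331603 ≈ 5459.9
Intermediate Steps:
h = -1 (h = -2*½ = -1)
q(Y) = -20
T(U) = (-1 + U)*(-6 + U) (T(U) = (U - 1)*(U - 6) = (-1 + U)*(-6 + U))
a(C) = 5460 (a(C) = 10*(6 + (-20)² - 7*(-20)) = 10*(6 + 400 + 140) = 10*546 = 5460)
a(682) + 30026/(-331603) = 5460 + 30026/(-331603) = 5460 + 30026*(-1/331603) = 5460 - 30026/331603 = 1810522354/331603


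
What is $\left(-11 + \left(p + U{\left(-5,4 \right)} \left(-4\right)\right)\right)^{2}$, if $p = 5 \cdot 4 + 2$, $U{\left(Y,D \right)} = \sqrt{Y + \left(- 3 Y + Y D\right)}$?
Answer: $\left(11 - 4 i \sqrt{10}\right)^{2} \approx -39.0 - 278.28 i$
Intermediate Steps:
$U{\left(Y,D \right)} = \sqrt{- 2 Y + D Y}$ ($U{\left(Y,D \right)} = \sqrt{Y + \left(- 3 Y + D Y\right)} = \sqrt{- 2 Y + D Y}$)
$p = 22$ ($p = 20 + 2 = 22$)
$\left(-11 + \left(p + U{\left(-5,4 \right)} \left(-4\right)\right)\right)^{2} = \left(-11 + \left(22 + \sqrt{- 5 \left(-2 + 4\right)} \left(-4\right)\right)\right)^{2} = \left(-11 + \left(22 + \sqrt{\left(-5\right) 2} \left(-4\right)\right)\right)^{2} = \left(-11 + \left(22 + \sqrt{-10} \left(-4\right)\right)\right)^{2} = \left(-11 + \left(22 + i \sqrt{10} \left(-4\right)\right)\right)^{2} = \left(-11 + \left(22 - 4 i \sqrt{10}\right)\right)^{2} = \left(11 - 4 i \sqrt{10}\right)^{2}$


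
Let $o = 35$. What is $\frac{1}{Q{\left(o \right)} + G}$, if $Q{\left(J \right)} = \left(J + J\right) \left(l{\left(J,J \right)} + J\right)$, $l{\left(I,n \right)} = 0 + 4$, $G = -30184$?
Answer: $- \frac{1}{27454} \approx -3.6425 \cdot 10^{-5}$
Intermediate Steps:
$l{\left(I,n \right)} = 4$
$Q{\left(J \right)} = 2 J \left(4 + J\right)$ ($Q{\left(J \right)} = \left(J + J\right) \left(4 + J\right) = 2 J \left(4 + J\right)$)
$\frac{1}{Q{\left(o \right)} + G} = \frac{1}{2 \cdot 35 \left(4 + 35\right) - 30184} = \frac{1}{2 \cdot 35 \cdot 39 - 30184} = \frac{1}{2730 - 30184} = \frac{1}{-27454} = - \frac{1}{27454}$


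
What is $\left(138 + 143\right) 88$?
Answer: $24728$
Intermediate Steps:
$\left(138 + 143\right) 88 = 281 \cdot 88 = 24728$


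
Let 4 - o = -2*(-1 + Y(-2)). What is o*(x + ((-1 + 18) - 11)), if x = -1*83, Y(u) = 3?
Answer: -616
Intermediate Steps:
o = 8 (o = 4 - (-2)*(-1 + 3) = 4 - (-2)*2 = 4 - 1*(-4) = 4 + 4 = 8)
x = -83
o*(x + ((-1 + 18) - 11)) = 8*(-83 + ((-1 + 18) - 11)) = 8*(-83 + (17 - 11)) = 8*(-83 + 6) = 8*(-77) = -616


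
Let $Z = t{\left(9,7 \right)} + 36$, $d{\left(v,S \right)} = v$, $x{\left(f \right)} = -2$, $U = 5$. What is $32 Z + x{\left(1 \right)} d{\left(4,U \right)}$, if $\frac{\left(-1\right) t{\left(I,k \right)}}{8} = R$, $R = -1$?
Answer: $1400$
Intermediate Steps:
$t{\left(I,k \right)} = 8$ ($t{\left(I,k \right)} = \left(-8\right) \left(-1\right) = 8$)
$Z = 44$ ($Z = 8 + 36 = 44$)
$32 Z + x{\left(1 \right)} d{\left(4,U \right)} = 32 \cdot 44 - 8 = 1408 - 8 = 1400$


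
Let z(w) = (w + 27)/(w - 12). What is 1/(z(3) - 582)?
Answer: -3/1756 ≈ -0.0017084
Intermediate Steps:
z(w) = (27 + w)/(-12 + w)
1/(z(3) - 582) = 1/((27 + 3)/(-12 + 3) - 582) = 1/(30/(-9) - 582) = 1/(-⅑*30 - 582) = 1/(-10/3 - 582) = 1/(-1756/3) = -3/1756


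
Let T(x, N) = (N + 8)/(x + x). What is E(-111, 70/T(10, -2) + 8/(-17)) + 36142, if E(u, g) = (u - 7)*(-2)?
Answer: 36378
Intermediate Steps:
T(x, N) = (8 + N)/(2*x) (T(x, N) = (8 + N)/((2*x)) = (8 + N)*(1/(2*x)) = (8 + N)/(2*x))
E(u, g) = 14 - 2*u (E(u, g) = (-7 + u)*(-2) = 14 - 2*u)
E(-111, 70/T(10, -2) + 8/(-17)) + 36142 = (14 - 2*(-111)) + 36142 = (14 + 222) + 36142 = 236 + 36142 = 36378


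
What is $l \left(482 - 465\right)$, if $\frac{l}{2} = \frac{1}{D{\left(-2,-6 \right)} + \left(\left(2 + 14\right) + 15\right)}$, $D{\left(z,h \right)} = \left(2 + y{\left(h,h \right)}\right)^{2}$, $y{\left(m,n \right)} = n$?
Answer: $\frac{34}{47} \approx 0.7234$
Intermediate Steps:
$D{\left(z,h \right)} = \left(2 + h\right)^{2}$
$l = \frac{2}{47}$ ($l = \frac{2}{\left(2 - 6\right)^{2} + \left(\left(2 + 14\right) + 15\right)} = \frac{2}{\left(-4\right)^{2} + \left(16 + 15\right)} = \frac{2}{16 + 31} = \frac{2}{47} \approx 0.042553$)
$l \left(482 - 465\right) = \frac{2 \left(482 - 465\right)}{47} = \frac{2}{47} \cdot 17 = \frac{34}{47}$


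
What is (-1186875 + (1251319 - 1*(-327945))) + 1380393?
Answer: 1772782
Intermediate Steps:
(-1186875 + (1251319 - 1*(-327945))) + 1380393 = (-1186875 + (1251319 + 327945)) + 1380393 = (-1186875 + 1579264) + 1380393 = 392389 + 1380393 = 1772782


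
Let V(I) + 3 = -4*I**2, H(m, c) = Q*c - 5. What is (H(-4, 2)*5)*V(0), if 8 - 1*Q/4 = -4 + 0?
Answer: -1365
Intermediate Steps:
Q = 48 (Q = 32 - 4*(-4 + 0) = 32 - 4*(-4) = 32 + 16 = 48)
H(m, c) = -5 + 48*c (H(m, c) = 48*c - 5 = -5 + 48*c)
V(I) = -3 - 4*I**2
(H(-4, 2)*5)*V(0) = ((-5 + 48*2)*5)*(-3 - 4*0**2) = ((-5 + 96)*5)*(-3 - 4*0) = (91*5)*(-3 + 0) = 455*(-3) = -1365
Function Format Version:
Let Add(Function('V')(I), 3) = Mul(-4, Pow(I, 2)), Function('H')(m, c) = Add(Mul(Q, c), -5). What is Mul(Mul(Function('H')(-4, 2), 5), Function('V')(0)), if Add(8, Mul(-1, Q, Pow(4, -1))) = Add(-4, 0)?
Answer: -1365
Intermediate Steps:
Q = 48 (Q = Add(32, Mul(-4, Add(-4, 0))) = Add(32, Mul(-4, -4)) = Add(32, 16) = 48)
Function('H')(m, c) = Add(-5, Mul(48, c)) (Function('H')(m, c) = Add(Mul(48, c), -5) = Add(-5, Mul(48, c)))
Function('V')(I) = Add(-3, Mul(-4, Pow(I, 2)))
Mul(Mul(Function('H')(-4, 2), 5), Function('V')(0)) = Mul(Mul(Add(-5, Mul(48, 2)), 5), Add(-3, Mul(-4, Pow(0, 2)))) = Mul(Mul(Add(-5, 96), 5), Add(-3, Mul(-4, 0))) = Mul(Mul(91, 5), Add(-3, 0)) = Mul(455, -3) = -1365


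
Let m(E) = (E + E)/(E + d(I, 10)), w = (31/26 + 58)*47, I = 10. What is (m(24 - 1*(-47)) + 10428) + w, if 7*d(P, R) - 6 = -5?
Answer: 85534711/6474 ≈ 13212.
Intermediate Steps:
d(P, R) = 1/7 (d(P, R) = 6/7 + (1/7)*(-5) = 6/7 - 5/7 = 1/7)
w = 72333/26 (w = (31*(1/26) + 58)*47 = (31/26 + 58)*47 = (1539/26)*47 = 72333/26 ≈ 2782.0)
m(E) = 2*E/(1/7 + E) (m(E) = (E + E)/(E + 1/7) = (2*E)/(1/7 + E) = 2*E/(1/7 + E))
(m(24 - 1*(-47)) + 10428) + w = (14*(24 - 1*(-47))/(1 + 7*(24 - 1*(-47))) + 10428) + 72333/26 = (14*(24 + 47)/(1 + 7*(24 + 47)) + 10428) + 72333/26 = (14*71/(1 + 7*71) + 10428) + 72333/26 = (14*71/(1 + 497) + 10428) + 72333/26 = (14*71/498 + 10428) + 72333/26 = (14*71*(1/498) + 10428) + 72333/26 = (497/249 + 10428) + 72333/26 = 2597069/249 + 72333/26 = 85534711/6474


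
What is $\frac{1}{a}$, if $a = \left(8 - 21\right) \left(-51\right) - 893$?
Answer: $- \frac{1}{230} \approx -0.0043478$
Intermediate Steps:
$a = -230$ ($a = \left(-13\right) \left(-51\right) - 893 = 663 - 893 = -230$)
$\frac{1}{a} = \frac{1}{-230} = - \frac{1}{230}$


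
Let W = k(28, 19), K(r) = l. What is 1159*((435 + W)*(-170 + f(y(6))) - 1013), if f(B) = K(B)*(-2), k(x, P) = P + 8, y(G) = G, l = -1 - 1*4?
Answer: -86847347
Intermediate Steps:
l = -5 (l = -1 - 4 = -5)
K(r) = -5
k(x, P) = 8 + P
W = 27 (W = 8 + 19 = 27)
f(B) = 10 (f(B) = -5*(-2) = 10)
1159*((435 + W)*(-170 + f(y(6))) - 1013) = 1159*((435 + 27)*(-170 + 10) - 1013) = 1159*(462*(-160) - 1013) = 1159*(-73920 - 1013) = 1159*(-74933) = -86847347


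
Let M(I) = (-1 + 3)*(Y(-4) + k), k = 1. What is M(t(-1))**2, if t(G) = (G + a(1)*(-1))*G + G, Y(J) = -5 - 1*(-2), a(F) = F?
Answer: 16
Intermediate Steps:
Y(J) = -3 (Y(J) = -5 + 2 = -3)
t(G) = G + G*(-1 + G) (t(G) = (G + 1*(-1))*G + G = (G - 1)*G + G = (-1 + G)*G + G = G*(-1 + G) + G = G + G*(-1 + G))
M(I) = -4 (M(I) = (-1 + 3)*(-3 + 1) = 2*(-2) = -4)
M(t(-1))**2 = (-4)**2 = 16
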